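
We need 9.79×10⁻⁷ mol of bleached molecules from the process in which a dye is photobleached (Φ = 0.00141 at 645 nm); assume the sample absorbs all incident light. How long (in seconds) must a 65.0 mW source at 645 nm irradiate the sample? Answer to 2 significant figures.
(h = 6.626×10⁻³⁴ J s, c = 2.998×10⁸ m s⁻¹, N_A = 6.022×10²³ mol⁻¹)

Photons that must be absorbed: 9.79×10⁻⁷ / 0.00141 = 6.943×10⁻⁴ mol.
Photon energy: hc/λ = 3.080×10⁻¹⁹ J; per mole, 1.855×10⁵ J mol⁻¹.
Energy required: 6.943×10⁻⁴ × 1.855×10⁵ = 128.8 J.
Time: 128.8 J / 0.065 W = 2000 s.

t ≈ 2000 s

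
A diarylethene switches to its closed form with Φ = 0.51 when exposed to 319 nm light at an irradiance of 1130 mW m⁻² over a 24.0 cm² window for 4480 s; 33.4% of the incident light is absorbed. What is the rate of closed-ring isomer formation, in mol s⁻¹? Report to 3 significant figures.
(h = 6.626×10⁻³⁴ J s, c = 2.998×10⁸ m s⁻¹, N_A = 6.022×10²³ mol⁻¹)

Photon energy at 319 nm: hc/λ = (6.626×10⁻³⁴)(2.998×10⁸)/(319×10⁻⁹) = 6.227×10⁻¹⁹ J.
Energy delivered: (1130 mW m⁻²)(24.0×10⁻⁴ m²)(4480 s) = 12.15 J.
Photons incident: 12.15 / 6.227×10⁻¹⁹ = 1.951×10¹⁹, i.e. 1.951×10¹⁹/6.022×10²³ = 3.240×10⁻⁵ mol.
Photons absorbed: 0.334 × 3.240×10⁻⁵ = 1.082×10⁻⁵ mol.
Product formed: 0.51 × 1.082×10⁻⁵ = 5.518×10⁻⁶ mol.
Rate: 5.518×10⁻⁶ / 4480 s = 1.23×10⁻⁹ mol s⁻¹.

1.23×10⁻⁹ mol s⁻¹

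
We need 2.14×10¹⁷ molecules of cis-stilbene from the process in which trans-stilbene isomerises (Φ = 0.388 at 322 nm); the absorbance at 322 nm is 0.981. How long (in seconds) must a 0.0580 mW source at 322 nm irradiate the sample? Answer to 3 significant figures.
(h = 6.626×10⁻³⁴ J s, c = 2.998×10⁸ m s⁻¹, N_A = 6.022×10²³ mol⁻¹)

Product: 2.14×10¹⁷ / 6.022×10²³ = 3.554×10⁻⁷ mol.
Photons that must be absorbed: 3.554×10⁻⁷ / 0.388 = 9.160×10⁻⁷ mol.
Fraction absorbed: 1 − 10^(−0.981) = 0.8955.
Incident photons needed: 9.160×10⁻⁷ / 0.8955 = 1.023×10⁻⁶ mol.
Photon energy: hc/λ = 6.169×10⁻¹⁹ J; per mole, 3.715×10⁵ J mol⁻¹.
Energy required: 1.023×10⁻⁶ × 3.715×10⁵ = 0.3800 J.
Time: 0.3800 J / 5.8e-05 W = 6550 s.

t ≈ 6550 s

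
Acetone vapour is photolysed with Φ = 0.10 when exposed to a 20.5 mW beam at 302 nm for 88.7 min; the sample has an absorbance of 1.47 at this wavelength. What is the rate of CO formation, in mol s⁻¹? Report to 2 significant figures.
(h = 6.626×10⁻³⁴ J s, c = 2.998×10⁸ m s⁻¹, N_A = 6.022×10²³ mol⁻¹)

Photon energy at 302 nm: hc/λ = (6.626×10⁻³⁴)(2.998×10⁸)/(302×10⁻⁹) = 6.578×10⁻¹⁹ J.
Energy delivered: (20.5 mW)(5322 s) = 109.1 J.
Photons incident: 109.1 / 6.578×10⁻¹⁹ = 1.659×10²⁰, i.e. 1.659×10²⁰/6.022×10²³ = 2.755×10⁻⁴ mol.
Fraction absorbed: 1 − 10^(−1.47) = 0.9661.
Photons absorbed: 0.9661 × 2.755×10⁻⁴ = 2.662×10⁻⁴ mol.
Product formed: 0.10 × 2.662×10⁻⁴ = 2.662×10⁻⁵ mol.
Rate: 2.662×10⁻⁵ / 5322 s = 5.0×10⁻⁹ mol s⁻¹.

5.0×10⁻⁹ mol s⁻¹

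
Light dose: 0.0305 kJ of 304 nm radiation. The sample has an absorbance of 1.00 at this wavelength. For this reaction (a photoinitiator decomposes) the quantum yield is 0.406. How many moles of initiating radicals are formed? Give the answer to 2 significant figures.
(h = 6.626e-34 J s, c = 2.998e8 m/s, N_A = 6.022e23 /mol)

Photon energy at 304 nm: hc/λ = (6.626e-34)(2.998e8)/(304e-9) = 6.534e-19 J.
Incident energy: 0.0305 kJ = 30.5 J.
Photons incident: 30.5 / 6.534e-19 = 4.668e19, i.e. 4.668e19/6.022e23 = 7.752e-5 mol.
Fraction absorbed: 1 − 10^(−1.00) = 0.9000.
Photons absorbed: 0.9000 × 7.752e-5 = 6.977e-5 mol.
Product: Φ × n_abs = 0.406 × 6.977e-5 = 2.833e-5 mol.

2.8e-5 mol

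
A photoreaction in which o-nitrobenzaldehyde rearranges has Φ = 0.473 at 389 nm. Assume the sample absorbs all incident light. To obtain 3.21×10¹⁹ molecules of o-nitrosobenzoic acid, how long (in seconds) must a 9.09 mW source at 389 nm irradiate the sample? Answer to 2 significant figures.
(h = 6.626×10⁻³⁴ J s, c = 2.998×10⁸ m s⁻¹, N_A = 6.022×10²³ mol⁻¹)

Product: 3.21×10¹⁹ / 6.022×10²³ = 5.330×10⁻⁵ mol.
Photons that must be absorbed: 5.330×10⁻⁵ / 0.473 = 1.127×10⁻⁴ mol.
Photon energy: hc/λ = 5.107×10⁻¹⁹ J; per mole, 3.075×10⁵ J mol⁻¹.
Energy required: 1.127×10⁻⁴ × 3.075×10⁵ = 34.66 J.
Time: 34.66 J / 0.00909 W = 3800 s.

t ≈ 3800 s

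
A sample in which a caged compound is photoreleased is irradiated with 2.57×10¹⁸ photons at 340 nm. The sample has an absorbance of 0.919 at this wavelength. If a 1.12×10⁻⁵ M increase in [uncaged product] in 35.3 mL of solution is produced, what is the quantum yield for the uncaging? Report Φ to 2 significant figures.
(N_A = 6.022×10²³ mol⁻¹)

Product: (1.12×10⁻⁵ M)(0.0353 L) = 3.954×10⁻⁷ mol.
Moles of photons: 2.57×10¹⁸ / 6.022×10²³ = 4.268×10⁻⁶ mol.
Fraction absorbed: 1 − 10^(−0.919) = 0.8795.
Photons absorbed: 0.8795 × 4.268×10⁻⁶ = 3.754×10⁻⁶ mol.
Φ = 3.954×10⁻⁷ mol / 3.754×10⁻⁶ mol photons = 0.11.

Φ = 0.11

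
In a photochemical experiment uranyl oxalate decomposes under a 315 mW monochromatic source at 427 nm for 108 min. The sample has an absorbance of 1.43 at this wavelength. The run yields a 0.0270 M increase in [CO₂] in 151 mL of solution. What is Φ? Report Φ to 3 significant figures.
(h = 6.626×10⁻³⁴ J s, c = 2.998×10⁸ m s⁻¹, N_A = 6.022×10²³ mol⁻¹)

Product: (0.0270 M)(0.151 L) = 0.004077 mol.
Photon energy at 427 nm: hc/λ = (6.626×10⁻³⁴)(2.998×10⁸)/(427×10⁻⁹) = 4.652×10⁻¹⁹ J.
Energy delivered: (315 mW)(6480 s) = 2041 J.
Photons incident: 2041 / 4.652×10⁻¹⁹ = 4.387×10²¹, i.e. 4.387×10²¹/6.022×10²³ = 0.007285 mol.
Fraction absorbed: 1 − 10^(−1.43) = 0.9628.
Photons absorbed: 0.9628 × 0.007285 = 0.007014 mol.
Φ = 0.004077 mol / 0.007014 mol photons = 0.581.

Φ = 0.581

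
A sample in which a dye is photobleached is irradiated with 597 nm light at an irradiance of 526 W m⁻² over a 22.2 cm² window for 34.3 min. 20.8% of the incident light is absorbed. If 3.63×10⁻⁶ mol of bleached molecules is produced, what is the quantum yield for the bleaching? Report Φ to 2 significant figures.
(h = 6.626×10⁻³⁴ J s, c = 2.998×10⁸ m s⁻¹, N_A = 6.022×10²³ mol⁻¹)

Photon energy at 597 nm: hc/λ = (6.626×10⁻³⁴)(2.998×10⁸)/(597×10⁻⁹) = 3.327×10⁻¹⁹ J.
Energy delivered: (526 W m⁻²)(22.2×10⁻⁴ m²)(2058 s) = 2403 J.
Photons incident: 2403 / 3.327×10⁻¹⁹ = 7.223×10²¹, i.e. 7.223×10²¹/6.022×10²³ = 0.01199 mol.
Photons absorbed: 0.208 × 0.01199 = 0.002494 mol.
Φ = 3.63×10⁻⁶ mol / 0.002494 mol photons = 0.0015.

Φ = 0.0015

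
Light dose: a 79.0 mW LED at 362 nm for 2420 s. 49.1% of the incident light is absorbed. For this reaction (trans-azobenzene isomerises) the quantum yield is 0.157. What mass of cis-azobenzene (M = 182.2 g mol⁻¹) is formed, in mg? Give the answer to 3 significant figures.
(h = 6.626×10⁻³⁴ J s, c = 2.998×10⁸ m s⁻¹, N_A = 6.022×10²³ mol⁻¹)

Photon energy at 362 nm: hc/λ = (6.626×10⁻³⁴)(2.998×10⁸)/(362×10⁻⁹) = 5.487×10⁻¹⁹ J.
Energy delivered: (79.0 mW)(2420 s) = 191.2 J.
Photons incident: 191.2 / 5.487×10⁻¹⁹ = 3.485×10²⁰, i.e. 3.485×10²⁰/6.022×10²³ = 5.787×10⁻⁴ mol.
Photons absorbed: 0.491 × 5.787×10⁻⁴ = 2.841×10⁻⁴ mol.
Product: Φ × n_abs = 0.157 × 2.841×10⁻⁴ = 4.460×10⁻⁵ mol.
Mass: 4.460×10⁻⁵ × 182.2 = 0.008126 g = 8.13 mg.

8.13 mg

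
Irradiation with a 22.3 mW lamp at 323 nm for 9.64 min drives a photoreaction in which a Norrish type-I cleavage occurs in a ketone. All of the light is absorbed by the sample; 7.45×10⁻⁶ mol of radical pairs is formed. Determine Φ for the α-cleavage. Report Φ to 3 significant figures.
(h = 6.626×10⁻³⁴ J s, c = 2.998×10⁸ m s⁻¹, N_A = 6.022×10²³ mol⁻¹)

Photon energy at 323 nm: hc/λ = (6.626×10⁻³⁴)(2.998×10⁸)/(323×10⁻⁹) = 6.150×10⁻¹⁹ J.
Energy delivered: (22.3 mW)(578.4 s) = 12.90 J.
Photons incident: 12.90 / 6.150×10⁻¹⁹ = 2.098×10¹⁹, i.e. 2.098×10¹⁹/6.022×10²³ = 3.484×10⁻⁵ mol.
Φ = 7.45×10⁻⁶ mol / 3.484×10⁻⁵ mol photons = 0.214.

Φ = 0.214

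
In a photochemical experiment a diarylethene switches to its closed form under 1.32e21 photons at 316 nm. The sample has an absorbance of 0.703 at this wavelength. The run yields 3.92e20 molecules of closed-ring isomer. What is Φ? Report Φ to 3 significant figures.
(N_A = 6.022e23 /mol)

Product: 3.92e20 / 6.022e23 = 6.509e-4 mol.
Moles of photons: 1.32e21 / 6.022e23 = 0.002192 mol.
Fraction absorbed: 1 − 10^(−0.703) = 0.8018.
Photons absorbed: 0.8018 × 0.002192 = 0.001758 mol.
Φ = 6.509e-4 mol / 0.001758 mol photons = 0.370.

Φ = 0.370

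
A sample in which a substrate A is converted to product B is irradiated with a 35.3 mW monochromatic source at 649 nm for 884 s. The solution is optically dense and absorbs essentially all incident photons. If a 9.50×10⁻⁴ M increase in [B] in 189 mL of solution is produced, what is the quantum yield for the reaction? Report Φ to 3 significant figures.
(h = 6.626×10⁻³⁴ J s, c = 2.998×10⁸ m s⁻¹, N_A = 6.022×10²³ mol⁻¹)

Φ = 1.06

Product: (9.50×10⁻⁴ M)(0.189 L) = 1.796×10⁻⁴ mol.
Photon energy at 649 nm: hc/λ = (6.626×10⁻³⁴)(2.998×10⁸)/(649×10⁻⁹) = 3.061×10⁻¹⁹ J.
Energy delivered: (35.3 mW)(884 s) = 31.21 J.
Photons incident: 31.21 / 3.061×10⁻¹⁹ = 1.020×10²⁰, i.e. 1.020×10²⁰/6.022×10²³ = 1.694×10⁻⁴ mol.
Φ = 1.796×10⁻⁴ mol / 1.694×10⁻⁴ mol photons = 1.06.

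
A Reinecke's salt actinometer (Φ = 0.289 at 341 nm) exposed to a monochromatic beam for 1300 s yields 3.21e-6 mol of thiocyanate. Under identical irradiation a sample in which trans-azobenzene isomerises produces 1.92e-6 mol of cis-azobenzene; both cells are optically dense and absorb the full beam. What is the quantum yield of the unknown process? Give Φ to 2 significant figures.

Φ = 0.17

Photons absorbed by the actinometer: 3.21e-6 / 0.289 = 1.111e-5 mol.
Φ(unknown) = 1.92e-6 / 1.111e-5 = 0.17.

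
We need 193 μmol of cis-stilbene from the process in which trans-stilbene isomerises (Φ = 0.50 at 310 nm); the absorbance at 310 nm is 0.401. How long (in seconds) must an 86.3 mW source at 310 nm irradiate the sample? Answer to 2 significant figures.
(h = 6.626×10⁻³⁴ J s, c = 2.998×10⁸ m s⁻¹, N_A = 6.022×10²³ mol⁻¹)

t ≈ 2900 s

Product: 193 μmol = 1.93×10⁻⁴ mol.
Photons that must be absorbed: 1.93×10⁻⁴ / 0.50 = 3.860×10⁻⁴ mol.
Fraction absorbed: 1 − 10^(−0.401) = 0.6028.
Incident photons needed: 3.860×10⁻⁴ / 0.6028 = 6.403×10⁻⁴ mol.
Photon energy: hc/λ = 6.408×10⁻¹⁹ J; per mole, 3.859×10⁵ J mol⁻¹.
Energy required: 6.403×10⁻⁴ × 3.859×10⁵ = 247.1 J.
Time: 247.1 J / 0.0863 W = 2900 s.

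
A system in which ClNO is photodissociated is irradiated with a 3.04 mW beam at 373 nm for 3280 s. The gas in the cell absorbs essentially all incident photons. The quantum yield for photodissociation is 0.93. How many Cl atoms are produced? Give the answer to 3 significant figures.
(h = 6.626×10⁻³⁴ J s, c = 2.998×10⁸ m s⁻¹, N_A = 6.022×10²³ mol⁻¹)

Photon energy at 373 nm: hc/λ = (6.626×10⁻³⁴)(2.998×10⁸)/(373×10⁻⁹) = 5.326×10⁻¹⁹ J.
Energy delivered: (3.04 mW)(3280 s) = 9.971 J.
Photons incident: 9.971 / 5.326×10⁻¹⁹ = 1.872×10¹⁹, i.e. 1.872×10¹⁹/6.022×10²³ = 3.109×10⁻⁵ mol.
Product: Φ × n_abs = 0.93 × 3.109×10⁻⁵ = 2.891×10⁻⁵ mol.
As a count: 2.891×10⁻⁵ × 6.022×10²³ = 1.74×10¹⁹.

1.74×10¹⁹ atoms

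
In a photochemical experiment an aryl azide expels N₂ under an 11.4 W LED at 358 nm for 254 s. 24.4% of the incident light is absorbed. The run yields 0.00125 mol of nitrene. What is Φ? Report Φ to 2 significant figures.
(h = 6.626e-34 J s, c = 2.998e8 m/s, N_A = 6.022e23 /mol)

Φ = 0.59

Photon energy at 358 nm: hc/λ = (6.626e-34)(2.998e8)/(358e-9) = 5.549e-19 J.
Energy delivered: (11.4 W)(254 s) = 2896 J.
Photons incident: 2896 / 5.549e-19 = 5.219e21, i.e. 5.219e21/6.022e23 = 0.008667 mol.
Photons absorbed: 0.244 × 0.008667 = 0.002115 mol.
Φ = 0.00125 mol / 0.002115 mol photons = 0.59.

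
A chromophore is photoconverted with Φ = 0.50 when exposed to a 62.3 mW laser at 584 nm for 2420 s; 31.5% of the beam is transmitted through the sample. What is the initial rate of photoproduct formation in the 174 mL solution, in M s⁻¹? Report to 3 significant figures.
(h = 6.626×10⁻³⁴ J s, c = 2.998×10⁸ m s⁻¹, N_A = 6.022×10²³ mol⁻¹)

Photon energy at 584 nm: hc/λ = (6.626×10⁻³⁴)(2.998×10⁸)/(584×10⁻⁹) = 3.401×10⁻¹⁹ J.
Energy delivered: (62.3 mW)(2420 s) = 150.8 J.
Photons incident: 150.8 / 3.401×10⁻¹⁹ = 4.434×10²⁰, i.e. 4.434×10²⁰/6.022×10²³ = 7.363×10⁻⁴ mol.
Fraction absorbed: 1 − 31.5/100 = 0.6850.
Photons absorbed: 0.6850 × 7.363×10⁻⁴ = 5.044×10⁻⁴ mol.
Product formed: 0.50 × 5.044×10⁻⁴ = 2.522×10⁻⁴ mol.
Rate: 2.522×10⁻⁴ mol / (2420 s × 0.174 L) = 5.99×10⁻⁷ M s⁻¹.

5.99×10⁻⁷ M s⁻¹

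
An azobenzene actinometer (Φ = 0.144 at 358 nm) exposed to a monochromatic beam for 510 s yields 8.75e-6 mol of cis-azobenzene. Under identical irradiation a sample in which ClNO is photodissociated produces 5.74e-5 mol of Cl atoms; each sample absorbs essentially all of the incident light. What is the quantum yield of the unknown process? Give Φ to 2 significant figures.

Photons absorbed by the actinometer: 8.75e-6 / 0.144 = 6.076e-5 mol.
Φ(unknown) = 5.74e-5 / 6.076e-5 = 0.94.

Φ = 0.94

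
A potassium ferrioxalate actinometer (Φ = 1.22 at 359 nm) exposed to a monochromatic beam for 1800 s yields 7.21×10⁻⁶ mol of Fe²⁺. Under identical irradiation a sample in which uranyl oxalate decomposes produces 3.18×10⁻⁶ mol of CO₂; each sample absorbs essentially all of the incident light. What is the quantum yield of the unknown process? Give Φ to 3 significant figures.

Φ = 0.538

Photons absorbed by the actinometer: 7.21×10⁻⁶ / 1.22 = 5.910×10⁻⁶ mol.
Φ(unknown) = 3.18×10⁻⁶ / 5.910×10⁻⁶ = 0.538.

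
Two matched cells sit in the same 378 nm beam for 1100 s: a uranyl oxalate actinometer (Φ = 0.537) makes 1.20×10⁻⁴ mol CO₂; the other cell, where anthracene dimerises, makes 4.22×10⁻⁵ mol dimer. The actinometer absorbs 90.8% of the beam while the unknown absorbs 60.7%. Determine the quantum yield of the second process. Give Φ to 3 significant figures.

Photons absorbed by the actinometer: 1.20×10⁻⁴ / 0.537 = 2.235×10⁻⁴ mol.
Incident flux: 2.235×10⁻⁴ / 0.908 = 2.461×10⁻⁴ einstein.
Absorbed by unknown: 0.607 × 2.461×10⁻⁴ = 1.494×10⁻⁴ mol.
Φ(unknown) = 4.22×10⁻⁵ / 1.494×10⁻⁴ = 0.282.

Φ = 0.282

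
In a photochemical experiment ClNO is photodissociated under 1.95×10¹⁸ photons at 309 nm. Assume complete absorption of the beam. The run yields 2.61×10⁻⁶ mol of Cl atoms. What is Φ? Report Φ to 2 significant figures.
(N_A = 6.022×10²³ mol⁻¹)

Φ = 0.81

Moles of photons: 1.95×10¹⁸ / 6.022×10²³ = 3.238×10⁻⁶ mol.
Φ = 2.61×10⁻⁶ mol / 3.238×10⁻⁶ mol photons = 0.81.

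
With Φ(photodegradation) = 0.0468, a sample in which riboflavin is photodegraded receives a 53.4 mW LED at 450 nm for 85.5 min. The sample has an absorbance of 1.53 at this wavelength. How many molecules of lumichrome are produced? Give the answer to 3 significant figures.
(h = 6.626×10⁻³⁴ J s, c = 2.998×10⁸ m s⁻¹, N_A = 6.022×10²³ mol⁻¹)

2.82×10¹⁹ molecules

Photon energy at 450 nm: hc/λ = (6.626×10⁻³⁴)(2.998×10⁸)/(450×10⁻⁹) = 4.414×10⁻¹⁹ J.
Energy delivered: (53.4 mW)(5130 s) = 273.9 J.
Photons incident: 273.9 / 4.414×10⁻¹⁹ = 6.205×10²⁰, i.e. 6.205×10²⁰/6.022×10²³ = 0.001030 mol.
Fraction absorbed: 1 − 10^(−1.53) = 0.9705.
Photons absorbed: 0.9705 × 0.001030 = 9.996×10⁻⁴ mol.
Product: Φ × n_abs = 0.0468 × 9.996×10⁻⁴ = 4.678×10⁻⁵ mol.
As a count: 4.678×10⁻⁵ × 6.022×10²³ = 2.82×10¹⁹.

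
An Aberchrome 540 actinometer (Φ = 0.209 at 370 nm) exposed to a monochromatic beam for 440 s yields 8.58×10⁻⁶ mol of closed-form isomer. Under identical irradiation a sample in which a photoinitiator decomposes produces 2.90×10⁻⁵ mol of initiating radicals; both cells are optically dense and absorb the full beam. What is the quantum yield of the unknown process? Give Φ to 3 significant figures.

Photons absorbed by the actinometer: 8.58×10⁻⁶ / 0.209 = 4.105×10⁻⁵ mol.
Φ(unknown) = 2.90×10⁻⁵ / 4.105×10⁻⁵ = 0.706.

Φ = 0.706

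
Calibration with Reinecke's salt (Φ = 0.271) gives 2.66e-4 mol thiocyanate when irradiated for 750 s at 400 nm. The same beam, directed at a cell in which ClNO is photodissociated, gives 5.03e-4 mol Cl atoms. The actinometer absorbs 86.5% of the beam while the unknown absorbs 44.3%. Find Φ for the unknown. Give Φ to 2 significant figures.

Photons absorbed by the actinometer: 2.66e-4 / 0.271 = 9.815e-4 mol.
Incident flux: 9.815e-4 / 0.865 = 0.001135 einstein.
Absorbed by unknown: 0.443 × 0.001135 = 5.028e-4 mol.
Φ(unknown) = 5.03e-4 / 5.028e-4 = 1.0.

Φ = 1.0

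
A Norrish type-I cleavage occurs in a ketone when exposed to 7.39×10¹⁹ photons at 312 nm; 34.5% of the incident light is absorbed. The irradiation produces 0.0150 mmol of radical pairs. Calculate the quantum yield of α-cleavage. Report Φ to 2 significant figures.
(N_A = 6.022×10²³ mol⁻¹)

Product: 0.0150 mmol = 1.50×10⁻⁵ mol.
Moles of photons: 7.39×10¹⁹ / 6.022×10²³ = 1.227×10⁻⁴ mol.
Photons absorbed: 0.345 × 1.227×10⁻⁴ = 4.233×10⁻⁵ mol.
Φ = 1.50×10⁻⁵ mol / 4.233×10⁻⁵ mol photons = 0.35.

Φ = 0.35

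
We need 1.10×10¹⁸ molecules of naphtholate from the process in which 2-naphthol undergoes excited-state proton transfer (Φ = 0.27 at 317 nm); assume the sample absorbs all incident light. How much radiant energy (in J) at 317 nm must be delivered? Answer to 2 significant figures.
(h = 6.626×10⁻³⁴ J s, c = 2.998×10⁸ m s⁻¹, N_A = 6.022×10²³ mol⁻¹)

2.6 J

Product: 1.10×10¹⁸ / 6.022×10²³ = 1.827×10⁻⁶ mol.
Photons that must be absorbed: 1.827×10⁻⁶ / 0.27 = 6.767×10⁻⁶ mol.
Photon energy: hc/λ = 6.266×10⁻¹⁹ J; per mole, 3.773×10⁵ J mol⁻¹.
Energy required: 6.767×10⁻⁶ × 3.773×10⁵ = 2.6 J.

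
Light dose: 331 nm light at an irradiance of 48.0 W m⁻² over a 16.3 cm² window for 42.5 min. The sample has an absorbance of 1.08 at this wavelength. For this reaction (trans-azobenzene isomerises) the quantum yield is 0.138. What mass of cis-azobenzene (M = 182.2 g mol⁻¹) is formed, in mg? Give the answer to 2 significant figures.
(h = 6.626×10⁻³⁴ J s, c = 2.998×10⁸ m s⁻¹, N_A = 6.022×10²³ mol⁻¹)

Photon energy at 331 nm: hc/λ = (6.626×10⁻³⁴)(2.998×10⁸)/(331×10⁻⁹) = 6.001×10⁻¹⁹ J.
Energy delivered: (48.0 W m⁻²)(16.3×10⁻⁴ m²)(2550 s) = 199.5 J.
Photons incident: 199.5 / 6.001×10⁻¹⁹ = 3.324×10²⁰, i.e. 3.324×10²⁰/6.022×10²³ = 5.520×10⁻⁴ mol.
Fraction absorbed: 1 − 10^(−1.08) = 0.9168.
Photons absorbed: 0.9168 × 5.520×10⁻⁴ = 5.061×10⁻⁴ mol.
Product: Φ × n_abs = 0.138 × 5.061×10⁻⁴ = 6.984×10⁻⁵ mol.
Mass: 6.984×10⁻⁵ × 182.2 = 0.01272 g = 13 mg.

13 mg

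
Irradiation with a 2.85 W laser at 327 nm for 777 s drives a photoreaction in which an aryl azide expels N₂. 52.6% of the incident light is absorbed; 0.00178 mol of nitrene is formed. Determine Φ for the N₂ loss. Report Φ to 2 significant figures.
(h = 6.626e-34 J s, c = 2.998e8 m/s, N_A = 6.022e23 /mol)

Φ = 0.56

Photon energy at 327 nm: hc/λ = (6.626e-34)(2.998e8)/(327e-9) = 6.075e-19 J.
Energy delivered: (2.85 W)(777 s) = 2214 J.
Photons incident: 2214 / 6.075e-19 = 3.644e21, i.e. 3.644e21/6.022e23 = 0.006051 mol.
Photons absorbed: 0.526 × 0.006051 = 0.003183 mol.
Φ = 0.00178 mol / 0.003183 mol photons = 0.56.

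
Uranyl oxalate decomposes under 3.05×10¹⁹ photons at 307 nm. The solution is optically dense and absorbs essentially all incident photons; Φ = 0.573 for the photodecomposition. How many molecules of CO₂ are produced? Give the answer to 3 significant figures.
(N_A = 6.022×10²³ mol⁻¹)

Moles of photons: 3.05×10¹⁹ / 6.022×10²³ = 5.065×10⁻⁵ mol.
Product: Φ × n_abs = 0.573 × 5.065×10⁻⁵ = 2.902×10⁻⁵ mol.
As a count: 2.902×10⁻⁵ × 6.022×10²³ = 1.75×10¹⁹.

1.75×10¹⁹ molecules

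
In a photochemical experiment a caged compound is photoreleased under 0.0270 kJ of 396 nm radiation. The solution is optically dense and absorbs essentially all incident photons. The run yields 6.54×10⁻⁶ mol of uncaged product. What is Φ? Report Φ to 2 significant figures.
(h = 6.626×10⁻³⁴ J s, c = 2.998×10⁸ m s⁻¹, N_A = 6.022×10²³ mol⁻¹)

Photon energy at 396 nm: hc/λ = (6.626×10⁻³⁴)(2.998×10⁸)/(396×10⁻⁹) = 5.016×10⁻¹⁹ J.
Incident energy: 0.0270 kJ = 27.0 J.
Photons incident: 27.0 / 5.016×10⁻¹⁹ = 5.383×10¹⁹, i.e. 5.383×10¹⁹/6.022×10²³ = 8.939×10⁻⁵ mol.
Φ = 6.54×10⁻⁶ mol / 8.939×10⁻⁵ mol photons = 0.073.

Φ = 0.073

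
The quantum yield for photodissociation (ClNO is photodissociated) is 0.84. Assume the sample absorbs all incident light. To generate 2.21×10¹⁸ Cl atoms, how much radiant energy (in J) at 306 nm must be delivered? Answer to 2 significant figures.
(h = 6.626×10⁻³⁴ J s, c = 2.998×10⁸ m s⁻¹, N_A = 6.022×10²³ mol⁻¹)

1.7 J

Product: 2.21×10¹⁸ / 6.022×10²³ = 3.670×10⁻⁶ mol.
Photons that must be absorbed: 3.670×10⁻⁶ / 0.84 = 4.369×10⁻⁶ mol.
Photon energy: hc/λ = 6.492×10⁻¹⁹ J; per mole, 3.909×10⁵ J mol⁻¹.
Energy required: 4.369×10⁻⁶ × 3.909×10⁵ = 1.7 J.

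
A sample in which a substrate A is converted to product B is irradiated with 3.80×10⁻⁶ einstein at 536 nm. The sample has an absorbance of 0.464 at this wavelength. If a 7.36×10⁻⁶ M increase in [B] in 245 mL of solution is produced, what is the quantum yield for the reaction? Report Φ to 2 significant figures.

Product: (7.36×10⁻⁶ M)(0.245 L) = 1.803×10⁻⁶ mol.
Fraction absorbed: 1 − 10^(−0.464) = 0.6564.
Photons absorbed: 0.6564 × 3.80×10⁻⁶ = 2.494×10⁻⁶ mol.
Φ = 1.803×10⁻⁶ mol / 2.494×10⁻⁶ mol photons = 0.72.

Φ = 0.72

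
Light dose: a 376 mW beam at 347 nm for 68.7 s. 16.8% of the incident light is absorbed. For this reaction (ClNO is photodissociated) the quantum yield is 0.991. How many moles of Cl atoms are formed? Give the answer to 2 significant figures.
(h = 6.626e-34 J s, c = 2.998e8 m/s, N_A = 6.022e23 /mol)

1.2e-5 mol

Photon energy at 347 nm: hc/λ = (6.626e-34)(2.998e8)/(347e-9) = 5.725e-19 J.
Energy delivered: (376 mW)(68.7 s) = 25.83 J.
Photons incident: 25.83 / 5.725e-19 = 4.512e19, i.e. 4.512e19/6.022e23 = 7.493e-5 mol.
Photons absorbed: 0.168 × 7.493e-5 = 1.259e-5 mol.
Product: Φ × n_abs = 0.991 × 1.259e-5 = 1.248e-5 mol.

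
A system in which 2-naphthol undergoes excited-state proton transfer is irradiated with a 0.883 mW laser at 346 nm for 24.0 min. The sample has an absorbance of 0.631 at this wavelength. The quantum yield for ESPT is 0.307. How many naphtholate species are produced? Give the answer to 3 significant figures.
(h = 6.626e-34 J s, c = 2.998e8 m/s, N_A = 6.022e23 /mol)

5.21e17 species

Photon energy at 346 nm: hc/λ = (6.626e-34)(2.998e8)/(346e-9) = 5.741e-19 J.
Energy delivered: (0.883 mW)(1440 s) = 1.272 J.
Photons incident: 1.272 / 5.741e-19 = 2.216e18, i.e. 2.216e18/6.022e23 = 3.680e-6 mol.
Fraction absorbed: 1 − 10^(−0.631) = 0.7661.
Photons absorbed: 0.7661 × 3.680e-6 = 2.819e-6 mol.
Product: Φ × n_abs = 0.307 × 2.819e-6 = 8.654e-7 mol.
As a count: 8.654e-7 × 6.022e23 = 5.21e17.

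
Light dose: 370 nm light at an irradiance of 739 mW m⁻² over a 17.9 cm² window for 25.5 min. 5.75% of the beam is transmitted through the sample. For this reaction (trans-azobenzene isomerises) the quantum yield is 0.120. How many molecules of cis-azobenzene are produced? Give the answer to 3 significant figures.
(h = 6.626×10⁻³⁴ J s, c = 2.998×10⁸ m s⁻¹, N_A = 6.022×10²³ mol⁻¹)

Photon energy at 370 nm: hc/λ = (6.626×10⁻³⁴)(2.998×10⁸)/(370×10⁻⁹) = 5.369×10⁻¹⁹ J.
Energy delivered: (739 mW m⁻²)(17.9×10⁻⁴ m²)(1530 s) = 2.024 J.
Photons incident: 2.024 / 5.369×10⁻¹⁹ = 3.770×10¹⁸, i.e. 3.770×10¹⁸/6.022×10²³ = 6.260×10⁻⁶ mol.
Fraction absorbed: 1 − 5.75/100 = 0.9425.
Photons absorbed: 0.9425 × 6.260×10⁻⁶ = 5.900×10⁻⁶ mol.
Product: Φ × n_abs = 0.120 × 5.900×10⁻⁶ = 7.080×10⁻⁷ mol.
As a count: 7.080×10⁻⁷ × 6.022×10²³ = 4.26×10¹⁷.

4.26×10¹⁷ molecules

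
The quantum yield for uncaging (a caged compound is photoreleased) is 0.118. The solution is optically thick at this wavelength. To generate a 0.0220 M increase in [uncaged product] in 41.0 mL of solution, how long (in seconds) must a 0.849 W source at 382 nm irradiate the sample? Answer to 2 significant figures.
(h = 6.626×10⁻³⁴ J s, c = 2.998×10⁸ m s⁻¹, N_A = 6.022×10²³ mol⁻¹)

Product: (0.0220 M)(0.041 L) = 9.020×10⁻⁴ mol.
Photons that must be absorbed: 9.020×10⁻⁴ / 0.118 = 0.007644 mol.
Photon energy: hc/λ = 5.200×10⁻¹⁹ J; per mole, 3.131×10⁵ J mol⁻¹.
Energy required: 0.007644 × 3.131×10⁵ = 2393 J.
Time: 2393 J / 0.849 W = 2800 s.

t ≈ 2800 s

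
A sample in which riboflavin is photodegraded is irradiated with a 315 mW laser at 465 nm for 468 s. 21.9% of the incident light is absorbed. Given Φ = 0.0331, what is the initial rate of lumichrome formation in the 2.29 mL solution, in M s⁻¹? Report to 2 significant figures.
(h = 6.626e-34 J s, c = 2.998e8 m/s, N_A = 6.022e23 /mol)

3.9e-6 M s⁻¹

Photon energy at 465 nm: hc/λ = (6.626e-34)(2.998e8)/(465e-9) = 4.272e-19 J.
Energy delivered: (315 mW)(468 s) = 147.4 J.
Photons incident: 147.4 / 4.272e-19 = 3.450e20, i.e. 3.450e20/6.022e23 = 5.729e-4 mol.
Photons absorbed: 0.219 × 5.729e-4 = 1.255e-4 mol.
Product formed: 0.0331 × 1.255e-4 = 4.154e-6 mol.
Rate: 4.154e-6 mol / (468 s × 0.00229 L) = 3.9e-6 M s⁻¹.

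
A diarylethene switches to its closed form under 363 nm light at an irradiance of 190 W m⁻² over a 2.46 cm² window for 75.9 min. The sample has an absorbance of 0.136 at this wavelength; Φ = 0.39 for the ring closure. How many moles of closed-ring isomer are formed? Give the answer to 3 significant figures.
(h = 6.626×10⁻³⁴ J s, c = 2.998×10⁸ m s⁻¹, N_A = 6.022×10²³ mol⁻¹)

Photon energy at 363 nm: hc/λ = (6.626×10⁻³⁴)(2.998×10⁸)/(363×10⁻⁹) = 5.472×10⁻¹⁹ J.
Energy delivered: (190 W m⁻²)(2.46×10⁻⁴ m²)(4554 s) = 212.9 J.
Photons incident: 212.9 / 5.472×10⁻¹⁹ = 3.891×10²⁰, i.e. 3.891×10²⁰/6.022×10²³ = 6.461×10⁻⁴ mol.
Fraction absorbed: 1 − 10^(−0.136) = 0.2689.
Photons absorbed: 0.2689 × 6.461×10⁻⁴ = 1.737×10⁻⁴ mol.
Product: Φ × n_abs = 0.39 × 1.737×10⁻⁴ = 6.774×10⁻⁵ mol.

6.77×10⁻⁵ mol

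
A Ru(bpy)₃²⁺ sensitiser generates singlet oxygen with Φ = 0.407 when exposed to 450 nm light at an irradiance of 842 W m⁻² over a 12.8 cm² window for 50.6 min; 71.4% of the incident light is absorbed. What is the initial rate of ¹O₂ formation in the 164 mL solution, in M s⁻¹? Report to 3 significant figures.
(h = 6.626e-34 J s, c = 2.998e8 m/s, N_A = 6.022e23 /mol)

7.18e-6 M s⁻¹

Photon energy at 450 nm: hc/λ = (6.626e-34)(2.998e8)/(450e-9) = 4.414e-19 J.
Energy delivered: (842 W m⁻²)(12.8e-4 m²)(3036 s) = 3272 J.
Photons incident: 3272 / 4.414e-19 = 7.413e21, i.e. 7.413e21/6.022e23 = 0.01231 mol.
Photons absorbed: 0.714 × 0.01231 = 0.008789 mol.
Product formed: 0.407 × 0.008789 = 0.003577 mol.
Rate: 0.003577 mol / (3036 s × 0.164 L) = 7.18e-6 M s⁻¹.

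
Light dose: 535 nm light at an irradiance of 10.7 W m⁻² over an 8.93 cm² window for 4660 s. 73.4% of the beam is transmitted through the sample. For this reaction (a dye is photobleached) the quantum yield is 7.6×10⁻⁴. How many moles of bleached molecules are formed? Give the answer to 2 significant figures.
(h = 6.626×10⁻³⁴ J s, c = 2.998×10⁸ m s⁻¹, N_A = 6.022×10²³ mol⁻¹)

Photon energy at 535 nm: hc/λ = (6.626×10⁻³⁴)(2.998×10⁸)/(535×10⁻⁹) = 3.713×10⁻¹⁹ J.
Energy delivered: (10.7 W m⁻²)(8.93×10⁻⁴ m²)(4660 s) = 44.53 J.
Photons incident: 44.53 / 3.713×10⁻¹⁹ = 1.199×10²⁰, i.e. 1.199×10²⁰/6.022×10²³ = 1.991×10⁻⁴ mol.
Fraction absorbed: 1 − 73.4/100 = 0.2660.
Photons absorbed: 0.2660 × 1.991×10⁻⁴ = 5.296×10⁻⁵ mol.
Product: Φ × n_abs = 7.6×10⁻⁴ × 5.296×10⁻⁵ = 4.025×10⁻⁸ mol.

4.0×10⁻⁸ mol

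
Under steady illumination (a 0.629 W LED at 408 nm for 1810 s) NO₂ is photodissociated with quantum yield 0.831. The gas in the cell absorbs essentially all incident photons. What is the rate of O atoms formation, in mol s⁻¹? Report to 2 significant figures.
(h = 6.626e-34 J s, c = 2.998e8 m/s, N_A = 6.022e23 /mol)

Photon energy at 408 nm: hc/λ = (6.626e-34)(2.998e8)/(408e-9) = 4.869e-19 J.
Energy delivered: (0.629 W)(1810 s) = 1138 J.
Photons incident: 1138 / 4.869e-19 = 2.337e21, i.e. 2.337e21/6.022e23 = 0.003881 mol.
Product formed: 0.831 × 0.003881 = 0.003225 mol.
Rate: 0.003225 / 1810 s = 1.8e-6 mol s⁻¹.

1.8e-6 mol s⁻¹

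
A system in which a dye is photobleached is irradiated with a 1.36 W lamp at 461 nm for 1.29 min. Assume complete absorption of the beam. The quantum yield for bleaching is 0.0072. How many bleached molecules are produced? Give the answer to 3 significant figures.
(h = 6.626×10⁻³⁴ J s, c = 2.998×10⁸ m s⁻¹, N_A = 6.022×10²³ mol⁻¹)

Photon energy at 461 nm: hc/λ = (6.626×10⁻³⁴)(2.998×10⁸)/(461×10⁻⁹) = 4.309×10⁻¹⁹ J.
Energy delivered: (1.36 W)(77.4 s) = 105.3 J.
Photons incident: 105.3 / 4.309×10⁻¹⁹ = 2.444×10²⁰, i.e. 2.444×10²⁰/6.022×10²³ = 4.058×10⁻⁴ mol.
Product: Φ × n_abs = 0.0072 × 4.058×10⁻⁴ = 2.922×10⁻⁶ mol.
As a count: 2.922×10⁻⁶ × 6.022×10²³ = 1.76×10¹⁸.

1.76×10¹⁸ bleached molecules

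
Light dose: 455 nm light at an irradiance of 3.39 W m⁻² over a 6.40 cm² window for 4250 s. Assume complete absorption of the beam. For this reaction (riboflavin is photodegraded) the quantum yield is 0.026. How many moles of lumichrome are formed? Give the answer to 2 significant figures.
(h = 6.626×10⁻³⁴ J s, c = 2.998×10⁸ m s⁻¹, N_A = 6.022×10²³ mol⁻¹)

Photon energy at 455 nm: hc/λ = (6.626×10⁻³⁴)(2.998×10⁸)/(455×10⁻⁹) = 4.366×10⁻¹⁹ J.
Energy delivered: (3.39 W m⁻²)(6.40×10⁻⁴ m²)(4250 s) = 9.221 J.
Photons incident: 9.221 / 4.366×10⁻¹⁹ = 2.112×10¹⁹, i.e. 2.112×10¹⁹/6.022×10²³ = 3.507×10⁻⁵ mol.
Product: Φ × n_abs = 0.026 × 3.507×10⁻⁵ = 9.118×10⁻⁷ mol.

9.1×10⁻⁷ mol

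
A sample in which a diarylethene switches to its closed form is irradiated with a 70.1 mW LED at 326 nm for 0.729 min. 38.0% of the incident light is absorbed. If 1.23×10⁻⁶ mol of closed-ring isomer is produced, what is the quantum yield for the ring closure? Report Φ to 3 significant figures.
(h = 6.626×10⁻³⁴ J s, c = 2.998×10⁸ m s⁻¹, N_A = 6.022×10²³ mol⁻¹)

Φ = 0.387

Photon energy at 326 nm: hc/λ = (6.626×10⁻³⁴)(2.998×10⁸)/(326×10⁻⁹) = 6.093×10⁻¹⁹ J.
Energy delivered: (70.1 mW)(43.74 s) = 3.066 J.
Photons incident: 3.066 / 6.093×10⁻¹⁹ = 5.032×10¹⁸, i.e. 5.032×10¹⁸/6.022×10²³ = 8.356×10⁻⁶ mol.
Photons absorbed: 0.380 × 8.356×10⁻⁶ = 3.175×10⁻⁶ mol.
Φ = 1.23×10⁻⁶ mol / 3.175×10⁻⁶ mol photons = 0.387.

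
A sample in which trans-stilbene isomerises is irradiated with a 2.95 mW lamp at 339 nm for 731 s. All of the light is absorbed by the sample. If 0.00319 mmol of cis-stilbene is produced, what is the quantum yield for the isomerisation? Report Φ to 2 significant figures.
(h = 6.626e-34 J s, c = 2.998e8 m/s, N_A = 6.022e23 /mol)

Φ = 0.52

Product: 0.00319 mmol = 3.19e-6 mol.
Photon energy at 339 nm: hc/λ = (6.626e-34)(2.998e8)/(339e-9) = 5.860e-19 J.
Energy delivered: (2.95 mW)(731 s) = 2.156 J.
Photons incident: 2.156 / 5.860e-19 = 3.679e18, i.e. 3.679e18/6.022e23 = 6.109e-6 mol.
Φ = 3.19e-6 mol / 6.109e-6 mol photons = 0.52.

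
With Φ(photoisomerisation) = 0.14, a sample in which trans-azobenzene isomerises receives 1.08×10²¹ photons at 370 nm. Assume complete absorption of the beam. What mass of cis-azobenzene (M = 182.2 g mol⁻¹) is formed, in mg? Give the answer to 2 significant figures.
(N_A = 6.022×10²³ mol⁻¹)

46 mg

Moles of photons: 1.08×10²¹ / 6.022×10²³ = 0.001793 mol.
Product: Φ × n_abs = 0.14 × 0.001793 = 2.510×10⁻⁴ mol.
Mass: 2.510×10⁻⁴ × 182.2 = 0.04573 g = 46 mg.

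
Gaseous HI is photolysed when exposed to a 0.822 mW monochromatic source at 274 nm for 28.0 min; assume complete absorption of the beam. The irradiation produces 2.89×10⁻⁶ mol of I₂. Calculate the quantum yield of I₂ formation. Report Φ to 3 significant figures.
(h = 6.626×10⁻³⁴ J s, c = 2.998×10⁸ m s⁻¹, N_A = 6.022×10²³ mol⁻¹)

Φ = 0.914

Photon energy at 274 nm: hc/λ = (6.626×10⁻³⁴)(2.998×10⁸)/(274×10⁻⁹) = 7.250×10⁻¹⁹ J.
Energy delivered: (0.822 mW)(1680 s) = 1.381 J.
Photons incident: 1.381 / 7.250×10⁻¹⁹ = 1.905×10¹⁸, i.e. 1.905×10¹⁸/6.022×10²³ = 3.163×10⁻⁶ mol.
Φ = 2.89×10⁻⁶ mol / 3.163×10⁻⁶ mol photons = 0.914.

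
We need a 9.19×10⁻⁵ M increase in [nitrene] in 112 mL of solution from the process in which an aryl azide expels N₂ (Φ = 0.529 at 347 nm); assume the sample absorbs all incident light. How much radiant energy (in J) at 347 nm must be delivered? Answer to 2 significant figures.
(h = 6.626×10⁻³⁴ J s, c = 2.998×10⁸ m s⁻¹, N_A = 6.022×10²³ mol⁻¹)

6.7 J

Product: (9.19×10⁻⁵ M)(0.112 L) = 1.029×10⁻⁵ mol.
Photons that must be absorbed: 1.029×10⁻⁵ / 0.529 = 1.945×10⁻⁵ mol.
Photon energy: hc/λ = 5.725×10⁻¹⁹ J; per mole, 3.448×10⁵ J mol⁻¹.
Energy required: 1.945×10⁻⁵ × 3.448×10⁵ = 6.7 J.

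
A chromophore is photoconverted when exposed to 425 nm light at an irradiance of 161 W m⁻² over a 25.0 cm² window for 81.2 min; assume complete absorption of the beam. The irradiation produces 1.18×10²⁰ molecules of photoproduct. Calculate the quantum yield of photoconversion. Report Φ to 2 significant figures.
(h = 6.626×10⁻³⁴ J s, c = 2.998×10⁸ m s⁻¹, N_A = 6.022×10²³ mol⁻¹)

Φ = 0.028

Product: 1.18×10²⁰ / 6.022×10²³ = 1.959×10⁻⁴ mol.
Photon energy at 425 nm: hc/λ = (6.626×10⁻³⁴)(2.998×10⁸)/(425×10⁻⁹) = 4.674×10⁻¹⁹ J.
Energy delivered: (161 W m⁻²)(25.0×10⁻⁴ m²)(4872 s) = 1961 J.
Photons incident: 1961 / 4.674×10⁻¹⁹ = 4.196×10²¹, i.e. 4.196×10²¹/6.022×10²³ = 0.006968 mol.
Φ = 1.959×10⁻⁴ mol / 0.006968 mol photons = 0.028.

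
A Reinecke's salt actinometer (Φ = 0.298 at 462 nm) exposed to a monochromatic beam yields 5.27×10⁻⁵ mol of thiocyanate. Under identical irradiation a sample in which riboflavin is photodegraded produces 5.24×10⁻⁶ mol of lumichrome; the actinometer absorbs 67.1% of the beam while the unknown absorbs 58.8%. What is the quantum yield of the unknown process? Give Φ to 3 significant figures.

Φ = 0.0338

Photons absorbed by the actinometer: 5.27×10⁻⁵ / 0.298 = 1.768×10⁻⁴ mol.
Incident flux: 1.768×10⁻⁴ / 0.671 = 2.635×10⁻⁴ einstein.
Absorbed by unknown: 0.588 × 2.635×10⁻⁴ = 1.549×10⁻⁴ mol.
Φ(unknown) = 5.24×10⁻⁶ / 1.549×10⁻⁴ = 0.0338.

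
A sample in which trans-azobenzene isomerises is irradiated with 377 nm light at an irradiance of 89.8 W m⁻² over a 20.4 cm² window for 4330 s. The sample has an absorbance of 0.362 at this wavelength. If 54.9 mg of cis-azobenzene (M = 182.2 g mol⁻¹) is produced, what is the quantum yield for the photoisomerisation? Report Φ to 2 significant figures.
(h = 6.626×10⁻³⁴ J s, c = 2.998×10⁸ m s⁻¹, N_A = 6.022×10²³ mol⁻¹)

Product: 54.9 mg / 182.2 g mol⁻¹ = 3.013×10⁻⁴ mol.
Photon energy at 377 nm: hc/λ = (6.626×10⁻³⁴)(2.998×10⁸)/(377×10⁻⁹) = 5.269×10⁻¹⁹ J.
Energy delivered: (89.8 W m⁻²)(20.4×10⁻⁴ m²)(4330 s) = 793.2 J.
Photons incident: 793.2 / 5.269×10⁻¹⁹ = 1.505×10²¹, i.e. 1.505×10²¹/6.022×10²³ = 0.002499 mol.
Fraction absorbed: 1 − 10^(−0.362) = 0.5655.
Photons absorbed: 0.5655 × 0.002499 = 0.001413 mol.
Φ = 3.013×10⁻⁴ mol / 0.001413 mol photons = 0.21.

Φ = 0.21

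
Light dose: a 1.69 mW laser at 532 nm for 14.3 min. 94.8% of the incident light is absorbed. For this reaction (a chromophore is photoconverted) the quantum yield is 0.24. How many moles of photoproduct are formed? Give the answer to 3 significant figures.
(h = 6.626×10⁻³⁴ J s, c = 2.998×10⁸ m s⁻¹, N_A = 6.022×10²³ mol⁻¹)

Photon energy at 532 nm: hc/λ = (6.626×10⁻³⁴)(2.998×10⁸)/(532×10⁻⁹) = 3.734×10⁻¹⁹ J.
Energy delivered: (1.69 mW)(858 s) = 1.450 J.
Photons incident: 1.450 / 3.734×10⁻¹⁹ = 3.883×10¹⁸, i.e. 3.883×10¹⁸/6.022×10²³ = 6.448×10⁻⁶ mol.
Photons absorbed: 0.948 × 6.448×10⁻⁶ = 6.113×10⁻⁶ mol.
Product: Φ × n_abs = 0.24 × 6.113×10⁻⁶ = 1.467×10⁻⁶ mol.

1.47×10⁻⁶ mol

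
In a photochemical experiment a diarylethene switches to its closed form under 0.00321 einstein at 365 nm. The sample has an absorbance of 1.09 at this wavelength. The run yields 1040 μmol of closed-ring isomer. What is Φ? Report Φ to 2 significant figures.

Φ = 0.35

Product: 1040 μmol = 0.00104 mol.
Fraction absorbed: 1 − 10^(−1.09) = 0.9187.
Photons absorbed: 0.9187 × 0.00321 = 0.002949 mol.
Φ = 0.00104 mol / 0.002949 mol photons = 0.35.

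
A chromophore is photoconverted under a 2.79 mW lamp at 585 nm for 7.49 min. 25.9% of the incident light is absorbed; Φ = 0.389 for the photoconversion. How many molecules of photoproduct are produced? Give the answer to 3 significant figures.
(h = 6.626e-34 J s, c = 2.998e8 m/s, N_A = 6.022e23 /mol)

Photon energy at 585 nm: hc/λ = (6.626e-34)(2.998e8)/(585e-9) = 3.396e-19 J.
Energy delivered: (2.79 mW)(449.4 s) = 1.254 J.
Photons incident: 1.254 / 3.396e-19 = 3.693e18, i.e. 3.693e18/6.022e23 = 6.133e-6 mol.
Photons absorbed: 0.259 × 6.133e-6 = 1.588e-6 mol.
Product: Φ × n_abs = 0.389 × 1.588e-6 = 6.177e-7 mol.
As a count: 6.177e-7 × 6.022e23 = 3.72e17.

3.72e17 molecules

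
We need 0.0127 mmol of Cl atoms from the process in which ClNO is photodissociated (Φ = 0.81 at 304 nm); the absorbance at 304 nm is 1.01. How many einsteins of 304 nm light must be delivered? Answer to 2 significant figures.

1.7×10⁻⁵ einstein

Product: 0.0127 mmol = 1.27×10⁻⁵ mol.
Photons that must be absorbed: 1.27×10⁻⁵ / 0.81 = 1.568×10⁻⁵ mol.
Fraction absorbed: 1 − 10^(−1.01) = 0.9023.
Incident photons needed: 1.568×10⁻⁵ / 0.9023 = 1.738×10⁻⁵ mol.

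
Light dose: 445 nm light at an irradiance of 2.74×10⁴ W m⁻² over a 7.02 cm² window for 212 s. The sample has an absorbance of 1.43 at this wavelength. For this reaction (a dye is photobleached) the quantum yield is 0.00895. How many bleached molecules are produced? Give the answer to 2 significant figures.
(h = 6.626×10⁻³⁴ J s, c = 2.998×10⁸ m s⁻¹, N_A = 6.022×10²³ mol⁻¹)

Photon energy at 445 nm: hc/λ = (6.626×10⁻³⁴)(2.998×10⁸)/(445×10⁻⁹) = 4.464×10⁻¹⁹ J.
Energy delivered: (2.74×10⁴ W m⁻²)(7.02×10⁻⁴ m²)(212 s) = 4078 J.
Photons incident: 4078 / 4.464×10⁻¹⁹ = 9.135×10²¹, i.e. 9.135×10²¹/6.022×10²³ = 0.01517 mol.
Fraction absorbed: 1 − 10^(−1.43) = 0.9628.
Photons absorbed: 0.9628 × 0.01517 = 0.01461 mol.
Product: Φ × n_abs = 0.00895 × 0.01461 = 1.308×10⁻⁴ mol.
As a count: 1.308×10⁻⁴ × 6.022×10²³ = 7.9×10¹⁹.

7.9×10¹⁹ bleached molecules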